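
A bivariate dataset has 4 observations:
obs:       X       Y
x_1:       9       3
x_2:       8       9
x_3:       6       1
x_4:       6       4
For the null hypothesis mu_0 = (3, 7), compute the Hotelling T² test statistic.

Step 1 — sample mean vector:
  mean(X) = (9 + 8 + 6 + 6) / 4 = 29/4 = 7.25
  mean(Y) = (3 + 9 + 1 + 4) / 4 = 17/4 = 4.25
  x̄ = (7.25, 4.25),  deviation x̄ - mu_0 = (7.25, 4.25) - (3, 7) = (4.25, -2.75).

Step 2 — sample covariance matrix, S[i,j] = (1/(n-1)) · Σ_k (x_{k,i} - mean_i) · (x_{k,j} - mean_j), divisor n-1 = 3:
  S[X,X] = ((1.75)·(1.75) + (0.75)·(0.75) + (-1.25)·(-1.25) + (-1.25)·(-1.25)) / 3 = 6.75/3 = 2.25
  S[X,Y] = ((1.75)·(-1.25) + (0.75)·(4.75) + (-1.25)·(-3.25) + (-1.25)·(-0.25)) / 3 = 5.75/3 = 1.9167
  S[Y,Y] = ((-1.25)·(-1.25) + (4.75)·(4.75) + (-3.25)·(-3.25) + (-0.25)·(-0.25)) / 3 = 34.75/3 = 11.5833
  S = [[2.25, 1.9167],
 [1.9167, 11.5833]].

Step 3 — invert S. det(S) = 2.25·11.5833 - (1.9167)² = 22.3889.
  S^{-1} = (1/det) · [[d, -b], [-b, a]] = [[0.5174, -0.0856],
 [-0.0856, 0.1005]].

Step 4 — quadratic form (x̄ - mu_0)^T · S^{-1} · (x̄ - mu_0):
  S^{-1} · (x̄ - mu_0) = (2.4342, -0.6402),
  (x̄ - mu_0)^T · [...] = (4.25)·(2.4342) + (-2.75)·(-0.6402) = 12.1061.

Step 5 — scale by n: T² = 4 · 12.1061 = 48.4243.

T² ≈ 48.4243


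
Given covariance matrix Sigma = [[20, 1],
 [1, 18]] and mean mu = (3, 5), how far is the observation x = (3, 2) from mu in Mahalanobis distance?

Step 1 — centre the observation: (x - mu) = (0, -3).

Step 2 — invert Sigma. det(Sigma) = 20·18 - (1)² = 359.
  Sigma^{-1} = (1/det) · [[d, -b], [-b, a]] = [[0.0501, -0.0028],
 [-0.0028, 0.0557]].

Step 3 — form the quadratic (x - mu)^T · Sigma^{-1} · (x - mu):
  Sigma^{-1} · (x - mu) = (0.0084, -0.1671).
  (x - mu)^T · [Sigma^{-1} · (x - mu)] = (0)·(0.0084) + (-3)·(-0.1671) = 0.5014.

Step 4 — take square root: d = √(0.5014) ≈ 0.7081.

d(x, mu) = √(0.5014) ≈ 0.7081


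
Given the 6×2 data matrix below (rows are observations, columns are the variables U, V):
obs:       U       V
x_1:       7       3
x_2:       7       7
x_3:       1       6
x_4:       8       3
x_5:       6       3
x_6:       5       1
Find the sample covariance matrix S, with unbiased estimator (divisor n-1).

Step 1 — column means:
  mean(U) = (7 + 7 + 1 + 8 + 6 + 5) / 6 = 34/6 = 5.6667
  mean(V) = (3 + 7 + 6 + 3 + 3 + 1) / 6 = 23/6 = 3.8333

Step 2 — sample covariance S[i,j] = (1/(n-1)) · Σ_k (x_{k,i} - mean_i) · (x_{k,j} - mean_j), with n-1 = 5.
  S[U,U] = ((1.3333)·(1.3333) + (1.3333)·(1.3333) + (-4.6667)·(-4.6667) + (2.3333)·(2.3333) + (0.3333)·(0.3333) + (-0.6667)·(-0.6667)) / 5 = 31.3333/5 = 6.2667
  S[U,V] = ((1.3333)·(-0.8333) + (1.3333)·(3.1667) + (-4.6667)·(2.1667) + (2.3333)·(-0.8333) + (0.3333)·(-0.8333) + (-0.6667)·(-2.8333)) / 5 = -7.3333/5 = -1.4667
  S[V,V] = ((-0.8333)·(-0.8333) + (3.1667)·(3.1667) + (2.1667)·(2.1667) + (-0.8333)·(-0.8333) + (-0.8333)·(-0.8333) + (-2.8333)·(-2.8333)) / 5 = 24.8333/5 = 4.9667

S is symmetric (S[j,i] = S[i,j]). Assembling:

S = [[6.2667, -1.4667],
 [-1.4667, 4.9667]]


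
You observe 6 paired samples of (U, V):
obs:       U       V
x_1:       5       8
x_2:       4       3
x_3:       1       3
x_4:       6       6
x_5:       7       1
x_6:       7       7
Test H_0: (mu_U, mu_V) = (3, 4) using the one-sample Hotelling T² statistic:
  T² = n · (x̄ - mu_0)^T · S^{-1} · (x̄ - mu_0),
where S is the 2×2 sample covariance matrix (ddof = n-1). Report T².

Step 1 — sample mean vector:
  mean(U) = (5 + 4 + 1 + 6 + 7 + 7) / 6 = 30/6 = 5
  mean(V) = (8 + 3 + 3 + 6 + 1 + 7) / 6 = 28/6 = 4.6667
  x̄ = (5, 4.6667),  deviation x̄ - mu_0 = (5, 4.6667) - (3, 4) = (2, 0.6667).

Step 2 — sample covariance matrix, S[i,j] = (1/(n-1)) · Σ_k (x_{k,i} - mean_i) · (x_{k,j} - mean_j), divisor n-1 = 5:
  S[U,U] = ((0)·(0) + (-1)·(-1) + (-4)·(-4) + (1)·(1) + (2)·(2) + (2)·(2)) / 5 = 26/5 = 5.2
  S[U,V] = ((0)·(3.3333) + (-1)·(-1.6667) + (-4)·(-1.6667) + (1)·(1.3333) + (2)·(-3.6667) + (2)·(2.3333)) / 5 = 7/5 = 1.4
  S[V,V] = ((3.3333)·(3.3333) + (-1.6667)·(-1.6667) + (-1.6667)·(-1.6667) + (1.3333)·(1.3333) + (-3.6667)·(-3.6667) + (2.3333)·(2.3333)) / 5 = 37.3333/5 = 7.4667
  S = [[5.2, 1.4],
 [1.4, 7.4667]].

Step 3 — invert S. det(S) = 5.2·7.4667 - (1.4)² = 36.8667.
  S^{-1} = (1/det) · [[d, -b], [-b, a]] = [[0.2025, -0.038],
 [-0.038, 0.141]].

Step 4 — quadratic form (x̄ - mu_0)^T · S^{-1} · (x̄ - mu_0):
  S^{-1} · (x̄ - mu_0) = (0.3797, 0.0181),
  (x̄ - mu_0)^T · [...] = (2)·(0.3797) + (0.6667)·(0.0181) = 0.7715.

Step 5 — scale by n: T² = 6 · 0.7715 = 4.6293.

T² ≈ 4.6293


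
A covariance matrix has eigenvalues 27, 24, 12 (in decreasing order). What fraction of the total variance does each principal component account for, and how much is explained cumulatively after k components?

Step 1 — total variance = trace(Sigma) = Σ λ_i = 27 + 24 + 12 = 63.

Step 2 — fraction explained by component i = λ_i / Σ λ:
  PC1: 27/63 = 0.4286
  PC2: 24/63 = 0.381
  PC3: 12/63 = 0.1905

Step 3 — cumulative fraction after k components = (λ_1 + ... + λ_k) / Σ λ:
  k = 1: 27/63 = 0.4286
  k = 2: (27 + 24)/63 = 51/63 = 0.8095
  k = 3: (27 + 24 + 12)/63 = 63/63 = 1

Summary (fraction, with percent):

explained: PC1 0.4286 (42.86%), PC2 0.381 (38.1%), PC3 0.1905 (19.05%);  cumulative: 0.4286, 0.8095, 1


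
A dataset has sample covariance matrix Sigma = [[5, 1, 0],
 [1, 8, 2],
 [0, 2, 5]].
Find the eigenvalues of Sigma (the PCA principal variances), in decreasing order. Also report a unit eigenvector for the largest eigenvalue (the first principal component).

Step 1 — characteristic polynomial p(λ) = det(λI - Sigma) = λ³ - tr·λ² + c_1·λ - det, where tr = trace, c_1 = sum of the principal 2×2 minors, det = det(Sigma):
  tr = 5 + 8 + 5 = 18,
  c_1 = (5·8 - (1)²) + (5·5 - (0)²) + (8·5 - (2)²) = 39 + 25 + 36 = 100,
  det = 5·(8·5 - (2)²) - (1)·((1)·5 - (2)·(0)) + (0)·((1)·(2) - 8·(0)) = 5·(36) - (1)·(5) + (0)·(2) = 175.
  So p(λ) = λ³ - 18λ² + 100λ - 175.
Step 2 — look for an integer root (rational root theorem: any rational root is an integer divisor of 175). Testing λ = 5:
  p(5) = 125 - 450 + 500 - 175 = 0  ✓
  Dividing out (λ - 5): p(λ) = (λ - 5)(λ² - 13λ + 35).
Step 3 — remaining eigenvalues from the quadratic λ² - 13λ + 35 = 0:
  Δ = 13² - 4·35 = 169 - 140 = 29,  λ = (13 ± √29)/2 = (13 ± 5.3852)/2 ≈ 9.1926 or 3.8074.
  Sorted: λ_1 = 9.1926,  λ_2 = 5,  λ_3 = 3.8074  (check: sum = 18 = tr ✓).

Step 4 — unit eigenvector for λ_1 ≈ 9.1926: v spans the null space of (Sigma - λ_1 I), whose rows are
  r_1 = (-4.1926, 1, 0),  r_2 = (1, -1.1926, 2),  r_3 = (0, 2, -4.1926).
  v is orthogonal to every row, so take v ∝ r_1 × r_2 = ((1)·(2) - (0)·(-1.1926), (0)·(1) - (-4.1926)·(2), (-4.1926)·(-1.1926) - (1)·(1)) ≈ (2, 8.3852, 4).
  Let u = (2, 8.3852, 4).
  ||u|| = √((2)² + (8.3852)² + (4)²) = √(90.311) ≈ 9.5032,  v_1 = u/||u|| ≈ (0.2105, 0.8824, 0.4209) (||v_1|| = 1).

λ_1 = 9.1926,  λ_2 = 5,  λ_3 = 3.8074;  v_1 ≈ (0.2105, 0.8824, 0.4209)


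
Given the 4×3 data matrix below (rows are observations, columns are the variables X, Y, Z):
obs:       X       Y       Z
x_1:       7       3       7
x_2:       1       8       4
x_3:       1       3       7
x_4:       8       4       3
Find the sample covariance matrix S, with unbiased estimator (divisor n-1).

Step 1 — column means:
  mean(X) = (7 + 1 + 1 + 8) / 4 = 17/4 = 4.25
  mean(Y) = (3 + 8 + 3 + 4) / 4 = 18/4 = 4.5
  mean(Z) = (7 + 4 + 7 + 3) / 4 = 21/4 = 5.25

Step 2 — sample covariance S[i,j] = (1/(n-1)) · Σ_k (x_{k,i} - mean_i) · (x_{k,j} - mean_j), with n-1 = 3.
  S[X,X] = ((2.75)·(2.75) + (-3.25)·(-3.25) + (-3.25)·(-3.25) + (3.75)·(3.75)) / 3 = 42.75/3 = 14.25
  S[X,Y] = ((2.75)·(-1.5) + (-3.25)·(3.5) + (-3.25)·(-1.5) + (3.75)·(-0.5)) / 3 = -12.5/3 = -4.1667
  S[X,Z] = ((2.75)·(1.75) + (-3.25)·(-1.25) + (-3.25)·(1.75) + (3.75)·(-2.25)) / 3 = -5.25/3 = -1.75
  S[Y,Y] = ((-1.5)·(-1.5) + (3.5)·(3.5) + (-1.5)·(-1.5) + (-0.5)·(-0.5)) / 3 = 17/3 = 5.6667
  S[Y,Z] = ((-1.5)·(1.75) + (3.5)·(-1.25) + (-1.5)·(1.75) + (-0.5)·(-2.25)) / 3 = -8.5/3 = -2.8333
  S[Z,Z] = ((1.75)·(1.75) + (-1.25)·(-1.25) + (1.75)·(1.75) + (-2.25)·(-2.25)) / 3 = 12.75/3 = 4.25

S is symmetric (S[j,i] = S[i,j]). Assembling:

S = [[14.25, -4.1667, -1.75],
 [-4.1667, 5.6667, -2.8333],
 [-1.75, -2.8333, 4.25]]


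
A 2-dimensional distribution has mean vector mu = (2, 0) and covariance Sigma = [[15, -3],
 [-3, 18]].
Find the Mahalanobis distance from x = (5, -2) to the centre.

Step 1 — centre the observation: (x - mu) = (3, -2).

Step 2 — invert Sigma. det(Sigma) = 15·18 - (-3)² = 261.
  Sigma^{-1} = (1/det) · [[d, -b], [-b, a]] = [[0.069, 0.0115],
 [0.0115, 0.0575]].

Step 3 — form the quadratic (x - mu)^T · Sigma^{-1} · (x - mu):
  Sigma^{-1} · (x - mu) = (0.1839, -0.0805).
  (x - mu)^T · [Sigma^{-1} · (x - mu)] = (3)·(0.1839) + (-2)·(-0.0805) = 0.7126.

Step 4 — take square root: d = √(0.7126) ≈ 0.8442.

d(x, mu) = √(0.7126) ≈ 0.8442


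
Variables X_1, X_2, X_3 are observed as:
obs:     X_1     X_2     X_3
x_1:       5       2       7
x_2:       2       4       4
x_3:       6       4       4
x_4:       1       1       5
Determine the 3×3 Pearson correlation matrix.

Step 1 — column means:
  mean(X_1) = (5 + 2 + 6 + 1) / 4 = 14/4 = 3.5
  mean(X_2) = (2 + 4 + 4 + 1) / 4 = 11/4 = 2.75
  mean(X_3) = (7 + 4 + 4 + 5) / 4 = 20/4 = 5

Step 2 — sample variances and covariances s[i,j] = (1/(n-1)) · Σ_k (x_{k,i} - mean_i) · (x_{k,j} - mean_j), with n-1 = 3:
  s[X_1,X_1] = ((1.5)·(1.5) + (-1.5)·(-1.5) + (2.5)·(2.5) + (-2.5)·(-2.5)) / 3 = 17/3 = 5.6667
  s[X_1,X_2] = ((1.5)·(-0.75) + (-1.5)·(1.25) + (2.5)·(1.25) + (-2.5)·(-1.75)) / 3 = 4.5/3 = 1.5
  s[X_1,X_3] = ((1.5)·(2) + (-1.5)·(-1) + (2.5)·(-1) + (-2.5)·(0)) / 3 = 2/3 = 0.6667
  s[X_2,X_2] = ((-0.75)·(-0.75) + (1.25)·(1.25) + (1.25)·(1.25) + (-1.75)·(-1.75)) / 3 = 6.75/3 = 2.25
  s[X_2,X_3] = ((-0.75)·(2) + (1.25)·(-1) + (1.25)·(-1) + (-1.75)·(0)) / 3 = -4/3 = -1.3333
  s[X_3,X_3] = ((2)·(2) + (-1)·(-1) + (-1)·(-1) + (0)·(0)) / 3 = 6/3 = 2
  Sample standard deviations s_i = √(s[i,i]):
  s(X_1) = √(5.6667) = 2.3805
  s(X_2) = √(2.25) = 1.5
  s(X_3) = √(2) = 1.4142

Step 3 — r_{ij} = s_{ij} / (s_i · s_j):
  r[X_1,X_1] = 1 (diagonal).
  r[X_1,X_2] = 1.5 / (2.3805 · 1.5) = 1.5 / 3.5707 = 0.4201
  r[X_1,X_3] = 0.6667 / (2.3805 · 1.4142) = 0.6667 / 3.3665 = 0.198
  r[X_2,X_2] = 1 (diagonal).
  r[X_2,X_3] = -1.3333 / (1.5 · 1.4142) = -1.3333 / 2.1213 = -0.6285
  r[X_3,X_3] = 1 (diagonal).

R is symmetric with unit diagonal. Assembling:

R = [[1, 0.4201, 0.198],
 [0.4201, 1, -0.6285],
 [0.198, -0.6285, 1]]


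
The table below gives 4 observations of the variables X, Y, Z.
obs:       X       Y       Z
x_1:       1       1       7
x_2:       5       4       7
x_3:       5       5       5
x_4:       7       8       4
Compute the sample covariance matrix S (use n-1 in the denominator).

Step 1 — column means:
  mean(X) = (1 + 5 + 5 + 7) / 4 = 18/4 = 4.5
  mean(Y) = (1 + 4 + 5 + 8) / 4 = 18/4 = 4.5
  mean(Z) = (7 + 7 + 5 + 4) / 4 = 23/4 = 5.75

Step 2 — sample covariance S[i,j] = (1/(n-1)) · Σ_k (x_{k,i} - mean_i) · (x_{k,j} - mean_j), with n-1 = 3.
  S[X,X] = ((-3.5)·(-3.5) + (0.5)·(0.5) + (0.5)·(0.5) + (2.5)·(2.5)) / 3 = 19/3 = 6.3333
  S[X,Y] = ((-3.5)·(-3.5) + (0.5)·(-0.5) + (0.5)·(0.5) + (2.5)·(3.5)) / 3 = 21/3 = 7
  S[X,Z] = ((-3.5)·(1.25) + (0.5)·(1.25) + (0.5)·(-0.75) + (2.5)·(-1.75)) / 3 = -8.5/3 = -2.8333
  S[Y,Y] = ((-3.5)·(-3.5) + (-0.5)·(-0.5) + (0.5)·(0.5) + (3.5)·(3.5)) / 3 = 25/3 = 8.3333
  S[Y,Z] = ((-3.5)·(1.25) + (-0.5)·(1.25) + (0.5)·(-0.75) + (3.5)·(-1.75)) / 3 = -11.5/3 = -3.8333
  S[Z,Z] = ((1.25)·(1.25) + (1.25)·(1.25) + (-0.75)·(-0.75) + (-1.75)·(-1.75)) / 3 = 6.75/3 = 2.25

S is symmetric (S[j,i] = S[i,j]). Assembling:

S = [[6.3333, 7, -2.8333],
 [7, 8.3333, -3.8333],
 [-2.8333, -3.8333, 2.25]]


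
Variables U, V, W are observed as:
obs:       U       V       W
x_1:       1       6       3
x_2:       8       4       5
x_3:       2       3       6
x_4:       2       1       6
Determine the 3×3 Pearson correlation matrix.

Step 1 — column means:
  mean(U) = (1 + 8 + 2 + 2) / 4 = 13/4 = 3.25
  mean(V) = (6 + 4 + 3 + 1) / 4 = 14/4 = 3.5
  mean(W) = (3 + 5 + 6 + 6) / 4 = 20/4 = 5

Step 2 — sample variances and covariances s[i,j] = (1/(n-1)) · Σ_k (x_{k,i} - mean_i) · (x_{k,j} - mean_j), with n-1 = 3:
  s[U,U] = ((-2.25)·(-2.25) + (4.75)·(4.75) + (-1.25)·(-1.25) + (-1.25)·(-1.25)) / 3 = 30.75/3 = 10.25
  s[U,V] = ((-2.25)·(2.5) + (4.75)·(0.5) + (-1.25)·(-0.5) + (-1.25)·(-2.5)) / 3 = 0.5/3 = 0.1667
  s[U,W] = ((-2.25)·(-2) + (4.75)·(0) + (-1.25)·(1) + (-1.25)·(1)) / 3 = 2/3 = 0.6667
  s[V,V] = ((2.5)·(2.5) + (0.5)·(0.5) + (-0.5)·(-0.5) + (-2.5)·(-2.5)) / 3 = 13/3 = 4.3333
  s[V,W] = ((2.5)·(-2) + (0.5)·(0) + (-0.5)·(1) + (-2.5)·(1)) / 3 = -8/3 = -2.6667
  s[W,W] = ((-2)·(-2) + (0)·(0) + (1)·(1) + (1)·(1)) / 3 = 6/3 = 2
  Sample standard deviations s_i = √(s[i,i]):
  s(U) = √(10.25) = 3.2016
  s(V) = √(4.3333) = 2.0817
  s(W) = √(2) = 1.4142

Step 3 — r_{ij} = s_{ij} / (s_i · s_j):
  r[U,U] = 1 (diagonal).
  r[U,V] = 0.1667 / (3.2016 · 2.0817) = 0.1667 / 6.6646 = 0.025
  r[U,W] = 0.6667 / (3.2016 · 1.4142) = 0.6667 / 4.5277 = 0.1472
  r[V,V] = 1 (diagonal).
  r[V,W] = -2.6667 / (2.0817 · 1.4142) = -2.6667 / 2.9439 = -0.9058
  r[W,W] = 1 (diagonal).

R is symmetric with unit diagonal. Assembling:

R = [[1, 0.025, 0.1472],
 [0.025, 1, -0.9058],
 [0.1472, -0.9058, 1]]


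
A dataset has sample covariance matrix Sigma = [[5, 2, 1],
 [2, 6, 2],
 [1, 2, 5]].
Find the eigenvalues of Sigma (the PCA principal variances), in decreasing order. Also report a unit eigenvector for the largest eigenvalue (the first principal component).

Step 1 — characteristic polynomial p(λ) = det(λI - Sigma) = λ³ - tr·λ² + c_1·λ - det, where tr = trace, c_1 = sum of the principal 2×2 minors, det = det(Sigma):
  tr = 5 + 6 + 5 = 16,
  c_1 = (5·6 - (2)²) + (5·5 - (1)²) + (6·5 - (2)²) = 26 + 24 + 26 = 76,
  det = 5·(6·5 - (2)²) - (2)·((2)·5 - (2)·(1)) + (1)·((2)·(2) - 6·(1)) = 5·(26) - (2)·(8) + (1)·(-2) = 112.
  So p(λ) = λ³ - 16λ² + 76λ - 112.
Step 2 — look for an integer root (rational root theorem: any rational root is an integer divisor of 112). Testing λ = 4:
  p(4) = 64 - 256 + 304 - 112 = 0  ✓
  Dividing out (λ - 4): p(λ) = (λ - 4)(λ² - 12λ + 28).
Step 3 — remaining eigenvalues from the quadratic λ² - 12λ + 28 = 0:
  Δ = 12² - 4·28 = 144 - 112 = 32,  λ = (12 ± √32)/2 = (12 ± 5.6569)/2 ≈ 8.8284 or 3.1716.
  Sorted: λ_1 = 8.8284,  λ_2 = 4,  λ_3 = 3.1716  (check: sum = 16 = tr ✓).

Step 4 — unit eigenvector for λ_1 ≈ 8.8284: v spans the null space of (Sigma - λ_1 I), whose rows are
  r_1 = (-3.8284, 2, 1),  r_2 = (2, -2.8284, 2),  r_3 = (1, 2, -3.8284).
  v is orthogonal to every row, so take v ∝ r_1 × r_2 = ((2)·(2) - (1)·(-2.8284), (1)·(2) - (-3.8284)·(2), (-3.8284)·(-2.8284) - (2)·(2)) ≈ (6.8284, 9.6569, 6.8284).
  Let u = (6.8284, 9.6569, 6.8284).
  ||u|| = √((6.8284)² + (9.6569)² + (6.8284)²) = √(186.5097) ≈ 13.6569,  v_1 = u/||u|| ≈ (0.5, 0.7071, 0.5) (||v_1|| = 1).

λ_1 = 8.8284,  λ_2 = 4,  λ_3 = 3.1716;  v_1 ≈ (0.5, 0.7071, 0.5)


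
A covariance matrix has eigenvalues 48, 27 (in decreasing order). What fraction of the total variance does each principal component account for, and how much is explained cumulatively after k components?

Step 1 — total variance = trace(Sigma) = Σ λ_i = 48 + 27 = 75.

Step 2 — fraction explained by component i = λ_i / Σ λ:
  PC1: 48/75 = 0.64
  PC2: 27/75 = 0.36

Step 3 — cumulative fraction after k components = (λ_1 + ... + λ_k) / Σ λ:
  k = 1: 48/75 = 0.64
  k = 2: (48 + 27)/75 = 75/75 = 1

Summary (fraction, with percent):

explained: PC1 0.64 (64%), PC2 0.36 (36%);  cumulative: 0.64, 1


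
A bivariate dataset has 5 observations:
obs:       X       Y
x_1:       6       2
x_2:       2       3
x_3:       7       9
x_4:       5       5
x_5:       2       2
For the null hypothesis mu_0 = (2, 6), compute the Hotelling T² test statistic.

Step 1 — sample mean vector:
  mean(X) = (6 + 2 + 7 + 5 + 2) / 5 = 22/5 = 4.4
  mean(Y) = (2 + 3 + 9 + 5 + 2) / 5 = 21/5 = 4.2
  x̄ = (4.4, 4.2),  deviation x̄ - mu_0 = (4.4, 4.2) - (2, 6) = (2.4, -1.8).

Step 2 — sample covariance matrix, S[i,j] = (1/(n-1)) · Σ_k (x_{k,i} - mean_i) · (x_{k,j} - mean_j), divisor n-1 = 4:
  S[X,X] = ((1.6)·(1.6) + (-2.4)·(-2.4) + (2.6)·(2.6) + (0.6)·(0.6) + (-2.4)·(-2.4)) / 4 = 21.2/4 = 5.3
  S[X,Y] = ((1.6)·(-2.2) + (-2.4)·(-1.2) + (2.6)·(4.8) + (0.6)·(0.8) + (-2.4)·(-2.2)) / 4 = 17.6/4 = 4.4
  S[Y,Y] = ((-2.2)·(-2.2) + (-1.2)·(-1.2) + (4.8)·(4.8) + (0.8)·(0.8) + (-2.2)·(-2.2)) / 4 = 34.8/4 = 8.7
  S = [[5.3, 4.4],
 [4.4, 8.7]].

Step 3 — invert S. det(S) = 5.3·8.7 - (4.4)² = 26.75.
  S^{-1} = (1/det) · [[d, -b], [-b, a]] = [[0.3252, -0.1645],
 [-0.1645, 0.1981]].

Step 4 — quadratic form (x̄ - mu_0)^T · S^{-1} · (x̄ - mu_0):
  S^{-1} · (x̄ - mu_0) = (1.0766, -0.7514),
  (x̄ - mu_0)^T · [...] = (2.4)·(1.0766) + (-1.8)·(-0.7514) = 3.9364.

Step 5 — scale by n: T² = 5 · 3.9364 = 19.6822.

T² ≈ 19.6822


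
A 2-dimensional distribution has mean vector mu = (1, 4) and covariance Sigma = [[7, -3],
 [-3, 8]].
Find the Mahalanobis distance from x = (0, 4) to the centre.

Step 1 — centre the observation: (x - mu) = (-1, 0).

Step 2 — invert Sigma. det(Sigma) = 7·8 - (-3)² = 47.
  Sigma^{-1} = (1/det) · [[d, -b], [-b, a]] = [[0.1702, 0.0638],
 [0.0638, 0.1489]].

Step 3 — form the quadratic (x - mu)^T · Sigma^{-1} · (x - mu):
  Sigma^{-1} · (x - mu) = (-0.1702, -0.0638).
  (x - mu)^T · [Sigma^{-1} · (x - mu)] = (-1)·(-0.1702) + (0)·(-0.0638) = 0.1702.

Step 4 — take square root: d = √(0.1702) ≈ 0.4126.

d(x, mu) = √(0.1702) ≈ 0.4126


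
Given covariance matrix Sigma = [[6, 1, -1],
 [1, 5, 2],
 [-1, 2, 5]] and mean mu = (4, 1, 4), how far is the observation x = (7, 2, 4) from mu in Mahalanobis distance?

Step 1 — centre the observation: (x - mu) = (3, 1, 0).

Step 2 — invert Sigma (cofactor / det for 3×3, or solve directly):
  Sigma^{-1} = [[0.1875, -0.0625, 0.0625],
 [-0.0625, 0.2589, -0.1161],
 [0.0625, -0.1161, 0.2589]].

Step 3 — form the quadratic (x - mu)^T · Sigma^{-1} · (x - mu):
  Sigma^{-1} · (x - mu) = (0.5, 0.0714, 0.0714).
  (x - mu)^T · [Sigma^{-1} · (x - mu)] = (3)·(0.5) + (1)·(0.0714) + (0)·(0.0714) = 1.5714.

Step 4 — take square root: d = √(1.5714) ≈ 1.2536.

d(x, mu) = √(1.5714) ≈ 1.2536


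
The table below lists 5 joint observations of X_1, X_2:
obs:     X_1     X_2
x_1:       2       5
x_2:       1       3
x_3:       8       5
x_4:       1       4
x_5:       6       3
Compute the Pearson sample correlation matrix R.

Step 1 — column means:
  mean(X_1) = (2 + 1 + 8 + 1 + 6) / 5 = 18/5 = 3.6
  mean(X_2) = (5 + 3 + 5 + 4 + 3) / 5 = 20/5 = 4

Step 2 — sample variances and covariances s[i,j] = (1/(n-1)) · Σ_k (x_{k,i} - mean_i) · (x_{k,j} - mean_j), with n-1 = 4:
  s[X_1,X_1] = ((-1.6)·(-1.6) + (-2.6)·(-2.6) + (4.4)·(4.4) + (-2.6)·(-2.6) + (2.4)·(2.4)) / 4 = 41.2/4 = 10.3
  s[X_1,X_2] = ((-1.6)·(1) + (-2.6)·(-1) + (4.4)·(1) + (-2.6)·(0) + (2.4)·(-1)) / 4 = 3/4 = 0.75
  s[X_2,X_2] = ((1)·(1) + (-1)·(-1) + (1)·(1) + (0)·(0) + (-1)·(-1)) / 4 = 4/4 = 1
  Sample standard deviations s_i = √(s[i,i]):
  s(X_1) = √(10.3) = 3.2094
  s(X_2) = √(1) = 1

Step 3 — r_{ij} = s_{ij} / (s_i · s_j):
  r[X_1,X_1] = 1 (diagonal).
  r[X_1,X_2] = 0.75 / (3.2094 · 1) = 0.75 / 3.2094 = 0.2337
  r[X_2,X_2] = 1 (diagonal).

R is symmetric with unit diagonal. Assembling:

R = [[1, 0.2337],
 [0.2337, 1]]


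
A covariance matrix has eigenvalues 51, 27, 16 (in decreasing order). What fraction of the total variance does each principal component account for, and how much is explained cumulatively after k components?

Step 1 — total variance = trace(Sigma) = Σ λ_i = 51 + 27 + 16 = 94.

Step 2 — fraction explained by component i = λ_i / Σ λ:
  PC1: 51/94 = 0.5426
  PC2: 27/94 = 0.2872
  PC3: 16/94 = 0.1702

Step 3 — cumulative fraction after k components = (λ_1 + ... + λ_k) / Σ λ:
  k = 1: 51/94 = 0.5426
  k = 2: (51 + 27)/94 = 78/94 = 0.8298
  k = 3: (51 + 27 + 16)/94 = 94/94 = 1

Summary (fraction, with percent):

explained: PC1 0.5426 (54.26%), PC2 0.2872 (28.72%), PC3 0.1702 (17.02%);  cumulative: 0.5426, 0.8298, 1


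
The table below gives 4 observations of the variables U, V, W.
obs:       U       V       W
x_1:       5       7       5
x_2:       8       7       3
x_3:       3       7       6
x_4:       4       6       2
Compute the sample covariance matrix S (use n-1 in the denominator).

Step 1 — column means:
  mean(U) = (5 + 8 + 3 + 4) / 4 = 20/4 = 5
  mean(V) = (7 + 7 + 7 + 6) / 4 = 27/4 = 6.75
  mean(W) = (5 + 3 + 6 + 2) / 4 = 16/4 = 4

Step 2 — sample covariance S[i,j] = (1/(n-1)) · Σ_k (x_{k,i} - mean_i) · (x_{k,j} - mean_j), with n-1 = 3.
  S[U,U] = ((0)·(0) + (3)·(3) + (-2)·(-2) + (-1)·(-1)) / 3 = 14/3 = 4.6667
  S[U,V] = ((0)·(0.25) + (3)·(0.25) + (-2)·(0.25) + (-1)·(-0.75)) / 3 = 1/3 = 0.3333
  S[U,W] = ((0)·(1) + (3)·(-1) + (-2)·(2) + (-1)·(-2)) / 3 = -5/3 = -1.6667
  S[V,V] = ((0.25)·(0.25) + (0.25)·(0.25) + (0.25)·(0.25) + (-0.75)·(-0.75)) / 3 = 0.75/3 = 0.25
  S[V,W] = ((0.25)·(1) + (0.25)·(-1) + (0.25)·(2) + (-0.75)·(-2)) / 3 = 2/3 = 0.6667
  S[W,W] = ((1)·(1) + (-1)·(-1) + (2)·(2) + (-2)·(-2)) / 3 = 10/3 = 3.3333

S is symmetric (S[j,i] = S[i,j]). Assembling:

S = [[4.6667, 0.3333, -1.6667],
 [0.3333, 0.25, 0.6667],
 [-1.6667, 0.6667, 3.3333]]


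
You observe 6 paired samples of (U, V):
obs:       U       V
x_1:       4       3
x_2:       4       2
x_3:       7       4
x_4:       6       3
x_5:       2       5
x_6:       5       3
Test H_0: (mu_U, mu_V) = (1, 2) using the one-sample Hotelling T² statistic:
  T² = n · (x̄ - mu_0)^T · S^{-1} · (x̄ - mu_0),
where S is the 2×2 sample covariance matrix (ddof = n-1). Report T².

Step 1 — sample mean vector:
  mean(U) = (4 + 4 + 7 + 6 + 2 + 5) / 6 = 28/6 = 4.6667
  mean(V) = (3 + 2 + 4 + 3 + 5 + 3) / 6 = 20/6 = 3.3333
  x̄ = (4.6667, 3.3333),  deviation x̄ - mu_0 = (4.6667, 3.3333) - (1, 2) = (3.6667, 1.3333).

Step 2 — sample covariance matrix, S[i,j] = (1/(n-1)) · Σ_k (x_{k,i} - mean_i) · (x_{k,j} - mean_j), divisor n-1 = 5:
  S[U,U] = ((-0.6667)·(-0.6667) + (-0.6667)·(-0.6667) + (2.3333)·(2.3333) + (1.3333)·(1.3333) + (-2.6667)·(-2.6667) + (0.3333)·(0.3333)) / 5 = 15.3333/5 = 3.0667
  S[U,V] = ((-0.6667)·(-0.3333) + (-0.6667)·(-1.3333) + (2.3333)·(0.6667) + (1.3333)·(-0.3333) + (-2.6667)·(1.6667) + (0.3333)·(-0.3333)) / 5 = -2.3333/5 = -0.4667
  S[V,V] = ((-0.3333)·(-0.3333) + (-1.3333)·(-1.3333) + (0.6667)·(0.6667) + (-0.3333)·(-0.3333) + (1.6667)·(1.6667) + (-0.3333)·(-0.3333)) / 5 = 5.3333/5 = 1.0667
  S = [[3.0667, -0.4667],
 [-0.4667, 1.0667]].

Step 3 — invert S. det(S) = 3.0667·1.0667 - (-0.4667)² = 3.0533.
  S^{-1} = (1/det) · [[d, -b], [-b, a]] = [[0.3493, 0.1528],
 [0.1528, 1.0044]].

Step 4 — quadratic form (x̄ - mu_0)^T · S^{-1} · (x̄ - mu_0):
  S^{-1} · (x̄ - mu_0) = (1.4847, 1.8996),
  (x̄ - mu_0)^T · [...] = (3.6667)·(1.4847) + (1.3333)·(1.8996) = 7.9767.

Step 5 — scale by n: T² = 6 · 7.9767 = 47.8603.

T² ≈ 47.8603


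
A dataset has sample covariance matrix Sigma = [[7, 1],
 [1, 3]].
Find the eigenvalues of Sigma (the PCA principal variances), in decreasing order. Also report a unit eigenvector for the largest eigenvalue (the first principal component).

Step 1 — characteristic polynomial of 2×2 Sigma:
  det(Sigma - λI) = λ² - trace · λ + det = 0.
  trace = 7 + 3 = 10, det = 7·3 - (1)² = 20.
Step 2 — discriminant:
  Δ = trace² - 4·det = 100 - 80 = 20.
Step 3 — eigenvalues:
  λ = (trace ± √Δ)/2 = (10 ± 4.4721)/2,
  λ_1 = 7.2361,  λ_2 = 2.7639.

Step 4 — unit eigenvector for λ_1: solve (Sigma - λ_1 I)v = 0. First row:
  (7 - 7.2361)·v_x + (1)·v_y = 0, i.e. (-0.2361)·v_x + (1)·v_y = 0,
  so v ∝ (b, λ_1 - a) = (1, 0.2361) = u.
  ||u|| = √((1)² + (0.2361)²) = √(1.0557) ≈ 1.0275,
  v_1 = u/||u|| ≈ (0.9732, 0.2298) (||v_1|| = 1).

λ_1 = 7.2361,  λ_2 = 2.7639;  v_1 ≈ (0.9732, 0.2298)


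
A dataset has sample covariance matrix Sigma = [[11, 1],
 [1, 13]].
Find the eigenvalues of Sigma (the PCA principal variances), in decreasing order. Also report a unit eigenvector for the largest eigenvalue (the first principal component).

Step 1 — characteristic polynomial of 2×2 Sigma:
  det(Sigma - λI) = λ² - trace · λ + det = 0.
  trace = 11 + 13 = 24, det = 11·13 - (1)² = 142.
Step 2 — discriminant:
  Δ = trace² - 4·det = 576 - 568 = 8.
Step 3 — eigenvalues:
  λ = (trace ± √Δ)/2 = (24 ± 2.8284)/2,
  λ_1 = 13.4142,  λ_2 = 10.5858.

Step 4 — unit eigenvector for λ_1: solve (Sigma - λ_1 I)v = 0. First row:
  (11 - 13.4142)·v_x + (1)·v_y = 0, i.e. (-2.4142)·v_x + (1)·v_y = 0,
  so v ∝ (b, λ_1 - a) = (1, 2.4142) = u.
  ||u|| = √((1)² + (2.4142)²) = √(6.8284) ≈ 2.6131,
  v_1 = u/||u|| ≈ (0.3827, 0.9239) (||v_1|| = 1).

λ_1 = 13.4142,  λ_2 = 10.5858;  v_1 ≈ (0.3827, 0.9239)


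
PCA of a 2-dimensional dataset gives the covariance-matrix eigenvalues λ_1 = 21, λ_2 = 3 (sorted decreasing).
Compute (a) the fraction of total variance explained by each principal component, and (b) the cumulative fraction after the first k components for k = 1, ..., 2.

Step 1 — total variance = trace(Sigma) = Σ λ_i = 21 + 3 = 24.

Step 2 — fraction explained by component i = λ_i / Σ λ:
  PC1: 21/24 = 0.875
  PC2: 3/24 = 0.125

Step 3 — cumulative fraction after k components = (λ_1 + ... + λ_k) / Σ λ:
  k = 1: 21/24 = 0.875
  k = 2: (21 + 3)/24 = 24/24 = 1

Summary (fraction, with percent):

explained: PC1 0.875 (87.5%), PC2 0.125 (12.5%);  cumulative: 0.875, 1


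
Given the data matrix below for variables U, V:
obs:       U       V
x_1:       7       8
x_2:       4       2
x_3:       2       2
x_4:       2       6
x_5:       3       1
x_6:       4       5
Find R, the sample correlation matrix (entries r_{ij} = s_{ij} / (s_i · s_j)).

Step 1 — column means:
  mean(U) = (7 + 4 + 2 + 2 + 3 + 4) / 6 = 22/6 = 3.6667
  mean(V) = (8 + 2 + 2 + 6 + 1 + 5) / 6 = 24/6 = 4

Step 2 — sample variances and covariances s[i,j] = (1/(n-1)) · Σ_k (x_{k,i} - mean_i) · (x_{k,j} - mean_j), with n-1 = 5:
  s[U,U] = ((3.3333)·(3.3333) + (0.3333)·(0.3333) + (-1.6667)·(-1.6667) + (-1.6667)·(-1.6667) + (-0.6667)·(-0.6667) + (0.3333)·(0.3333)) / 5 = 17.3333/5 = 3.4667
  s[U,V] = ((3.3333)·(4) + (0.3333)·(-2) + (-1.6667)·(-2) + (-1.6667)·(2) + (-0.6667)·(-3) + (0.3333)·(1)) / 5 = 15/5 = 3
  s[V,V] = ((4)·(4) + (-2)·(-2) + (-2)·(-2) + (2)·(2) + (-3)·(-3) + (1)·(1)) / 5 = 38/5 = 7.6
  Sample standard deviations s_i = √(s[i,i]):
  s(U) = √(3.4667) = 1.8619
  s(V) = √(7.6) = 2.7568

Step 3 — r_{ij} = s_{ij} / (s_i · s_j):
  r[U,U] = 1 (diagonal).
  r[U,V] = 3 / (1.8619 · 2.7568) = 3 / 5.1329 = 0.5845
  r[V,V] = 1 (diagonal).

R is symmetric with unit diagonal. Assembling:

R = [[1, 0.5845],
 [0.5845, 1]]


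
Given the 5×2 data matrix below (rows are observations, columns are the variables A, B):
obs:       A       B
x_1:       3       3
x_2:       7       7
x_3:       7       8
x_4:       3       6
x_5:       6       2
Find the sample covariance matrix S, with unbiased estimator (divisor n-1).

Step 1 — column means:
  mean(A) = (3 + 7 + 7 + 3 + 6) / 5 = 26/5 = 5.2
  mean(B) = (3 + 7 + 8 + 6 + 2) / 5 = 26/5 = 5.2

Step 2 — sample covariance S[i,j] = (1/(n-1)) · Σ_k (x_{k,i} - mean_i) · (x_{k,j} - mean_j), with n-1 = 4.
  S[A,A] = ((-2.2)·(-2.2) + (1.8)·(1.8) + (1.8)·(1.8) + (-2.2)·(-2.2) + (0.8)·(0.8)) / 4 = 16.8/4 = 4.2
  S[A,B] = ((-2.2)·(-2.2) + (1.8)·(1.8) + (1.8)·(2.8) + (-2.2)·(0.8) + (0.8)·(-3.2)) / 4 = 8.8/4 = 2.2
  S[B,B] = ((-2.2)·(-2.2) + (1.8)·(1.8) + (2.8)·(2.8) + (0.8)·(0.8) + (-3.2)·(-3.2)) / 4 = 26.8/4 = 6.7

S is symmetric (S[j,i] = S[i,j]). Assembling:

S = [[4.2, 2.2],
 [2.2, 6.7]]


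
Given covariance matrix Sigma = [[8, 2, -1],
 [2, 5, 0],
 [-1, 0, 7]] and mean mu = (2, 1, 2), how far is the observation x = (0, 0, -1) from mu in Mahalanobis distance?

Step 1 — centre the observation: (x - mu) = (-2, -1, -3).

Step 2 — invert Sigma (cofactor / det for 3×3, or solve directly):
  Sigma^{-1} = [[0.1417, -0.0567, 0.0202],
 [-0.0567, 0.2227, -0.0081],
 [0.0202, -0.0081, 0.1457]].

Step 3 — form the quadratic (x - mu)^T · Sigma^{-1} · (x - mu):
  Sigma^{-1} · (x - mu) = (-0.2874, -0.085, -0.4696).
  (x - mu)^T · [Sigma^{-1} · (x - mu)] = (-2)·(-0.2874) + (-1)·(-0.085) + (-3)·(-0.4696) = 2.0688.

Step 4 — take square root: d = √(2.0688) ≈ 1.4383.

d(x, mu) = √(2.0688) ≈ 1.4383


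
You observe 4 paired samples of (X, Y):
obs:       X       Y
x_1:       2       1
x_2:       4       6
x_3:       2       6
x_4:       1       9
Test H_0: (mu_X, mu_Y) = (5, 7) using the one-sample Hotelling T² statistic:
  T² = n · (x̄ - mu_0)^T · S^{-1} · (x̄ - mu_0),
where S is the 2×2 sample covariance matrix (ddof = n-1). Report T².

Step 1 — sample mean vector:
  mean(X) = (2 + 4 + 2 + 1) / 4 = 9/4 = 2.25
  mean(Y) = (1 + 6 + 6 + 9) / 4 = 22/4 = 5.5
  x̄ = (2.25, 5.5),  deviation x̄ - mu_0 = (2.25, 5.5) - (5, 7) = (-2.75, -1.5).

Step 2 — sample covariance matrix, S[i,j] = (1/(n-1)) · Σ_k (x_{k,i} - mean_i) · (x_{k,j} - mean_j), divisor n-1 = 3:
  S[X,X] = ((-0.25)·(-0.25) + (1.75)·(1.75) + (-0.25)·(-0.25) + (-1.25)·(-1.25)) / 3 = 4.75/3 = 1.5833
  S[X,Y] = ((-0.25)·(-4.5) + (1.75)·(0.5) + (-0.25)·(0.5) + (-1.25)·(3.5)) / 3 = -2.5/3 = -0.8333
  S[Y,Y] = ((-4.5)·(-4.5) + (0.5)·(0.5) + (0.5)·(0.5) + (3.5)·(3.5)) / 3 = 33/3 = 11
  S = [[1.5833, -0.8333],
 [-0.8333, 11]].

Step 3 — invert S. det(S) = 1.5833·11 - (-0.8333)² = 16.7222.
  S^{-1} = (1/det) · [[d, -b], [-b, a]] = [[0.6578, 0.0498],
 [0.0498, 0.0947]].

Step 4 — quadratic form (x̄ - mu_0)^T · S^{-1} · (x̄ - mu_0):
  S^{-1} · (x̄ - mu_0) = (-1.8837, -0.2791),
  (x̄ - mu_0)^T · [...] = (-2.75)·(-1.8837) + (-1.5)·(-0.2791) = 5.5988.

Step 5 — scale by n: T² = 4 · 5.5988 = 22.3953.

T² ≈ 22.3953


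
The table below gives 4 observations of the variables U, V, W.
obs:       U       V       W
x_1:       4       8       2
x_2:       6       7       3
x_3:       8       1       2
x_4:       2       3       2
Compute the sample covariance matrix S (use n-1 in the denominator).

Step 1 — column means:
  mean(U) = (4 + 6 + 8 + 2) / 4 = 20/4 = 5
  mean(V) = (8 + 7 + 1 + 3) / 4 = 19/4 = 4.75
  mean(W) = (2 + 3 + 2 + 2) / 4 = 9/4 = 2.25

Step 2 — sample covariance S[i,j] = (1/(n-1)) · Σ_k (x_{k,i} - mean_i) · (x_{k,j} - mean_j), with n-1 = 3.
  S[U,U] = ((-1)·(-1) + (1)·(1) + (3)·(3) + (-3)·(-3)) / 3 = 20/3 = 6.6667
  S[U,V] = ((-1)·(3.25) + (1)·(2.25) + (3)·(-3.75) + (-3)·(-1.75)) / 3 = -7/3 = -2.3333
  S[U,W] = ((-1)·(-0.25) + (1)·(0.75) + (3)·(-0.25) + (-3)·(-0.25)) / 3 = 1/3 = 0.3333
  S[V,V] = ((3.25)·(3.25) + (2.25)·(2.25) + (-3.75)·(-3.75) + (-1.75)·(-1.75)) / 3 = 32.75/3 = 10.9167
  S[V,W] = ((3.25)·(-0.25) + (2.25)·(0.75) + (-3.75)·(-0.25) + (-1.75)·(-0.25)) / 3 = 2.25/3 = 0.75
  S[W,W] = ((-0.25)·(-0.25) + (0.75)·(0.75) + (-0.25)·(-0.25) + (-0.25)·(-0.25)) / 3 = 0.75/3 = 0.25

S is symmetric (S[j,i] = S[i,j]). Assembling:

S = [[6.6667, -2.3333, 0.3333],
 [-2.3333, 10.9167, 0.75],
 [0.3333, 0.75, 0.25]]


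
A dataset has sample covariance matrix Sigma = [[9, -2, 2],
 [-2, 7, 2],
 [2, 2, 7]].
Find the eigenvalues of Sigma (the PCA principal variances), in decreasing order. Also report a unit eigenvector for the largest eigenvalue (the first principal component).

Step 1 — characteristic polynomial p(λ) = det(λI - Sigma) = λ³ - tr·λ² + c_1·λ - det, where tr = trace, c_1 = sum of the principal 2×2 minors, det = det(Sigma):
  tr = 9 + 7 + 7 = 23,
  c_1 = (9·7 - (-2)²) + (9·7 - (2)²) + (7·7 - (2)²) = 59 + 59 + 45 = 163,
  det = 9·(7·7 - (2)²) - (-2)·((-2)·7 - (2)·(2)) + (2)·((-2)·(2) - 7·(2)) = 9·(45) - (-2)·(-18) + (2)·(-18) = 333.
  So p(λ) = λ³ - 23λ² + 163λ - 333.
Step 2 — look for an integer root (rational root theorem: any rational root is an integer divisor of 333). Testing λ = 9:
  p(9) = 729 - 1863 + 1467 - 333 = 0  ✓
  Dividing out (λ - 9): p(λ) = (λ - 9)(λ² - 14λ + 37).
Step 3 — remaining eigenvalues from the quadratic λ² - 14λ + 37 = 0:
  Δ = 14² - 4·37 = 196 - 148 = 48,  λ = (14 ± √48)/2 = (14 ± 6.9282)/2 ≈ 10.4641 or 3.5359.
  Sorted: λ_1 = 10.4641,  λ_2 = 9,  λ_3 = 3.5359  (check: sum = 23 = tr ✓).

Step 4 — unit eigenvector for λ_1 ≈ 10.4641: v spans the null space of (Sigma - λ_1 I), whose rows are
  r_1 = (-1.4641, -2, 2),  r_2 = (-2, -3.4641, 2),  r_3 = (2, 2, -3.4641).
  v is orthogonal to every row, so take v ∝ r_1 × r_2 = ((-2)·(2) - (2)·(-3.4641), (2)·(-2) - (-1.4641)·(2), (-1.4641)·(-3.4641) - (-2)·(-2)) ≈ (2.9282, -1.0718, 1.0718).
  Let u = (2.9282, -1.0718, 1.0718).
  ||u|| = √((2.9282)² + (-1.0718)² + (1.0718)²) = √(10.8719) ≈ 3.2973,  v_1 = u/||u|| ≈ (0.8881, -0.3251, 0.3251) (||v_1|| = 1).

λ_1 = 10.4641,  λ_2 = 9,  λ_3 = 3.5359;  v_1 ≈ (0.8881, -0.3251, 0.3251)


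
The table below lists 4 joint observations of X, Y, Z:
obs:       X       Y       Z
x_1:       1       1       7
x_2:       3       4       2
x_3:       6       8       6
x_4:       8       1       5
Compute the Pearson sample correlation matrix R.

Step 1 — column means:
  mean(X) = (1 + 3 + 6 + 8) / 4 = 18/4 = 4.5
  mean(Y) = (1 + 4 + 8 + 1) / 4 = 14/4 = 3.5
  mean(Z) = (7 + 2 + 6 + 5) / 4 = 20/4 = 5

Step 2 — sample variances and covariances s[i,j] = (1/(n-1)) · Σ_k (x_{k,i} - mean_i) · (x_{k,j} - mean_j), with n-1 = 3:
  s[X,X] = ((-3.5)·(-3.5) + (-1.5)·(-1.5) + (1.5)·(1.5) + (3.5)·(3.5)) / 3 = 29/3 = 9.6667
  s[X,Y] = ((-3.5)·(-2.5) + (-1.5)·(0.5) + (1.5)·(4.5) + (3.5)·(-2.5)) / 3 = 6/3 = 2
  s[X,Z] = ((-3.5)·(2) + (-1.5)·(-3) + (1.5)·(1) + (3.5)·(0)) / 3 = -1/3 = -0.3333
  s[Y,Y] = ((-2.5)·(-2.5) + (0.5)·(0.5) + (4.5)·(4.5) + (-2.5)·(-2.5)) / 3 = 33/3 = 11
  s[Y,Z] = ((-2.5)·(2) + (0.5)·(-3) + (4.5)·(1) + (-2.5)·(0)) / 3 = -2/3 = -0.6667
  s[Z,Z] = ((2)·(2) + (-3)·(-3) + (1)·(1) + (0)·(0)) / 3 = 14/3 = 4.6667
  Sample standard deviations s_i = √(s[i,i]):
  s(X) = √(9.6667) = 3.1091
  s(Y) = √(11) = 3.3166
  s(Z) = √(4.6667) = 2.1602

Step 3 — r_{ij} = s_{ij} / (s_i · s_j):
  r[X,X] = 1 (diagonal).
  r[X,Y] = 2 / (3.1091 · 3.3166) = 2 / 10.3118 = 0.194
  r[X,Z] = -0.3333 / (3.1091 · 2.1602) = -0.3333 / 6.7165 = -0.0496
  r[Y,Y] = 1 (diagonal).
  r[Y,Z] = -0.6667 / (3.3166 · 2.1602) = -0.6667 / 7.1647 = -0.093
  r[Z,Z] = 1 (diagonal).

R is symmetric with unit diagonal. Assembling:

R = [[1, 0.194, -0.0496],
 [0.194, 1, -0.093],
 [-0.0496, -0.093, 1]]


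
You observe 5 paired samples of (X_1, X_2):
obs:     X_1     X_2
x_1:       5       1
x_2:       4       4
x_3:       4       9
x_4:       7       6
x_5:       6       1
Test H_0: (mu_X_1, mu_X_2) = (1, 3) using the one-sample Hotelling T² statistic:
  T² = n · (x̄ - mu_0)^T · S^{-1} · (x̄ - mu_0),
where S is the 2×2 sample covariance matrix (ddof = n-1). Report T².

Step 1 — sample mean vector:
  mean(X_1) = (5 + 4 + 4 + 7 + 6) / 5 = 26/5 = 5.2
  mean(X_2) = (1 + 4 + 9 + 6 + 1) / 5 = 21/5 = 4.2
  x̄ = (5.2, 4.2),  deviation x̄ - mu_0 = (5.2, 4.2) - (1, 3) = (4.2, 1.2).

Step 2 — sample covariance matrix, S[i,j] = (1/(n-1)) · Σ_k (x_{k,i} - mean_i) · (x_{k,j} - mean_j), divisor n-1 = 4:
  S[X_1,X_1] = ((-0.2)·(-0.2) + (-1.2)·(-1.2) + (-1.2)·(-1.2) + (1.8)·(1.8) + (0.8)·(0.8)) / 4 = 6.8/4 = 1.7
  S[X_1,X_2] = ((-0.2)·(-3.2) + (-1.2)·(-0.2) + (-1.2)·(4.8) + (1.8)·(1.8) + (0.8)·(-3.2)) / 4 = -4.2/4 = -1.05
  S[X_2,X_2] = ((-3.2)·(-3.2) + (-0.2)·(-0.2) + (4.8)·(4.8) + (1.8)·(1.8) + (-3.2)·(-3.2)) / 4 = 46.8/4 = 11.7
  S = [[1.7, -1.05],
 [-1.05, 11.7]].

Step 3 — invert S. det(S) = 1.7·11.7 - (-1.05)² = 18.7875.
  S^{-1} = (1/det) · [[d, -b], [-b, a]] = [[0.6228, 0.0559],
 [0.0559, 0.0905]].

Step 4 — quadratic form (x̄ - mu_0)^T · S^{-1} · (x̄ - mu_0):
  S^{-1} · (x̄ - mu_0) = (2.6826, 0.3433),
  (x̄ - mu_0)^T · [...] = (4.2)·(2.6826) + (1.2)·(0.3433) = 11.679.

Step 5 — scale by n: T² = 5 · 11.679 = 58.3952.

T² ≈ 58.3952


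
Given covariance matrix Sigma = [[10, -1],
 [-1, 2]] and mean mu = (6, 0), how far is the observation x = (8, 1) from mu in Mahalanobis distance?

Step 1 — centre the observation: (x - mu) = (2, 1).

Step 2 — invert Sigma. det(Sigma) = 10·2 - (-1)² = 19.
  Sigma^{-1} = (1/det) · [[d, -b], [-b, a]] = [[0.1053, 0.0526],
 [0.0526, 0.5263]].

Step 3 — form the quadratic (x - mu)^T · Sigma^{-1} · (x - mu):
  Sigma^{-1} · (x - mu) = (0.2632, 0.6316).
  (x - mu)^T · [Sigma^{-1} · (x - mu)] = (2)·(0.2632) + (1)·(0.6316) = 1.1579.

Step 4 — take square root: d = √(1.1579) ≈ 1.0761.

d(x, mu) = √(1.1579) ≈ 1.0761


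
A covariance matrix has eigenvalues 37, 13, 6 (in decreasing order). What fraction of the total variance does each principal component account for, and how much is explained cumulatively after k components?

Step 1 — total variance = trace(Sigma) = Σ λ_i = 37 + 13 + 6 = 56.

Step 2 — fraction explained by component i = λ_i / Σ λ:
  PC1: 37/56 = 0.6607
  PC2: 13/56 = 0.2321
  PC3: 6/56 = 0.1071

Step 3 — cumulative fraction after k components = (λ_1 + ... + λ_k) / Σ λ:
  k = 1: 37/56 = 0.6607
  k = 2: (37 + 13)/56 = 50/56 = 0.8929
  k = 3: (37 + 13 + 6)/56 = 56/56 = 1

Summary (fraction, with percent):

explained: PC1 0.6607 (66.07%), PC2 0.2321 (23.21%), PC3 0.1071 (10.71%);  cumulative: 0.6607, 0.8929, 1


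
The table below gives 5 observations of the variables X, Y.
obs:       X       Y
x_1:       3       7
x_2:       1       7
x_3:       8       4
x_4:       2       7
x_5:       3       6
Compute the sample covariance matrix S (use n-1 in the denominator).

Step 1 — column means:
  mean(X) = (3 + 1 + 8 + 2 + 3) / 5 = 17/5 = 3.4
  mean(Y) = (7 + 7 + 4 + 7 + 6) / 5 = 31/5 = 6.2

Step 2 — sample covariance S[i,j] = (1/(n-1)) · Σ_k (x_{k,i} - mean_i) · (x_{k,j} - mean_j), with n-1 = 4.
  S[X,X] = ((-0.4)·(-0.4) + (-2.4)·(-2.4) + (4.6)·(4.6) + (-1.4)·(-1.4) + (-0.4)·(-0.4)) / 4 = 29.2/4 = 7.3
  S[X,Y] = ((-0.4)·(0.8) + (-2.4)·(0.8) + (4.6)·(-2.2) + (-1.4)·(0.8) + (-0.4)·(-0.2)) / 4 = -13.4/4 = -3.35
  S[Y,Y] = ((0.8)·(0.8) + (0.8)·(0.8) + (-2.2)·(-2.2) + (0.8)·(0.8) + (-0.2)·(-0.2)) / 4 = 6.8/4 = 1.7

S is symmetric (S[j,i] = S[i,j]). Assembling:

S = [[7.3, -3.35],
 [-3.35, 1.7]]


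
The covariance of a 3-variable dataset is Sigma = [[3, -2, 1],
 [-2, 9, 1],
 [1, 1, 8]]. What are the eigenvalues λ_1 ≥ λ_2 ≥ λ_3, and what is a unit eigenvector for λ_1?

Step 1 — characteristic polynomial p(λ) = det(λI - Sigma) = λ³ - tr·λ² + c_1·λ - det, where tr = trace, c_1 = sum of the principal 2×2 minors, det = det(Sigma):
  tr = 3 + 9 + 8 = 20,
  c_1 = (3·9 - (-2)²) + (3·8 - (1)²) + (9·8 - (1)²) = 23 + 23 + 71 = 117,
  det = 3·(9·8 - (1)²) - (-2)·((-2)·8 - (1)·(1)) + (1)·((-2)·(1) - 9·(1)) = 3·(71) - (-2)·(-17) + (1)·(-11) = 168.
  So p(λ) = λ³ - 20λ² + 117λ - 168.
Step 2 — look for an integer root (rational root theorem: any rational root is an integer divisor of 168). Testing λ = 8:
  p(8) = 512 - 1280 + 936 - 168 = 0  ✓
  Dividing out (λ - 8): p(λ) = (λ - 8)(λ² - 12λ + 21).
Step 3 — remaining eigenvalues from the quadratic λ² - 12λ + 21 = 0:
  Δ = 12² - 4·21 = 144 - 84 = 60,  λ = (12 ± √60)/2 = (12 ± 7.746)/2 ≈ 9.873 or 2.127.
  Sorted: λ_1 = 9.873,  λ_2 = 8,  λ_3 = 2.127  (check: sum = 20 = tr ✓).

Step 4 — unit eigenvector for λ_1 ≈ 9.873: v spans the null space of (Sigma - λ_1 I), whose rows are
  r_1 = (-6.873, -2, 1),  r_2 = (-2, -0.873, 1),  r_3 = (1, 1, -1.873).
  v is orthogonal to every row, so take v ∝ r_1 × r_2 = ((-2)·(1) - (1)·(-0.873), (1)·(-2) - (-6.873)·(1), (-6.873)·(-0.873) - (-2)·(-2)) ≈ (-1.127, 4.873, 2).
  Rescale (multiply by -1 so the first nonzero entry is positive): u = (1.127, -4.873, -2).
  ||u|| = √((1.127)² + (-4.873)² + (-2)²) = √(29.0161) ≈ 5.3867,  v_1 = u/||u|| ≈ (0.2092, -0.9046, -0.3713) (||v_1|| = 1).

λ_1 = 9.873,  λ_2 = 8,  λ_3 = 2.127;  v_1 ≈ (0.2092, -0.9046, -0.3713)
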